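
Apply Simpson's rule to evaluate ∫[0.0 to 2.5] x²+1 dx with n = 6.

f(x) = x²+1
a = 0.0, b = 2.5, n = 6
h = (b - a)/n = 0.416667

Simpson's rule: (h/3)[f(x₀) + 4f(x₁) + 2f(x₂) + ... + f(xₙ)]

x_0 = 0.0000, f(x_0) = 1.000000, coefficient = 1
x_1 = 0.4167, f(x_1) = 1.173611, coefficient = 4
x_2 = 0.8333, f(x_2) = 1.694444, coefficient = 2
x_3 = 1.2500, f(x_3) = 2.562500, coefficient = 4
x_4 = 1.6667, f(x_4) = 3.777778, coefficient = 2
x_5 = 2.0833, f(x_5) = 5.340278, coefficient = 4
x_6 = 2.5000, f(x_6) = 7.250000, coefficient = 1

I ≈ (0.416667/3) × 55.500000 = 7.708333
Exact value: 7.708333
Error: 0.000000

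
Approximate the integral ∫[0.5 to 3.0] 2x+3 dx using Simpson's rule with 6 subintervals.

f(x) = 2x+3
a = 0.5, b = 3.0, n = 6
h = (b - a)/n = 0.416667

Simpson's rule: (h/3)[f(x₀) + 4f(x₁) + 2f(x₂) + ... + f(xₙ)]

x_0 = 0.5000, f(x_0) = 4.000000, coefficient = 1
x_1 = 0.9167, f(x_1) = 4.833333, coefficient = 4
x_2 = 1.3333, f(x_2) = 5.666667, coefficient = 2
x_3 = 1.7500, f(x_3) = 6.500000, coefficient = 4
x_4 = 2.1667, f(x_4) = 7.333333, coefficient = 2
x_5 = 2.5833, f(x_5) = 8.166667, coefficient = 4
x_6 = 3.0000, f(x_6) = 9.000000, coefficient = 1

I ≈ (0.416667/3) × 117.000000 = 16.250000
Exact value: 16.250000
Error: 0.000000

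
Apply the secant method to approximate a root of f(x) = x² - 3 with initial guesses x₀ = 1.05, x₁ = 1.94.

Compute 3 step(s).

f(x) = x² - 3
x₀ = 1.05, x₁ = 1.94

Secant formula: x_{n+1} = x_n - f(x_n)(x_n - x_{n-1})/(f(x_n) - f(x_{n-1}))

Iteration 1:
  f(1.050000) = -1.897500
  f(1.940000) = 0.763600
  x_2 = 1.940000 - 0.763600×(1.940000 - 1.050000)/(0.763600 - (-1.897500))
       = 1.684615
Iteration 2:
  f(1.940000) = 0.763600
  f(1.684615) = -0.162071
  x_3 = 1.684615 - (-0.162071)×(1.684615 - 1.940000)/(-0.162071 - 0.763600)
       = 1.729329
Iteration 3:
  f(1.684615) = -0.162071
  f(1.729329) = -0.009420
  x_4 = 1.729329 - (-0.009420)×(1.729329 - 1.684615)/(-0.009420 - (-0.162071))
       = 1.732089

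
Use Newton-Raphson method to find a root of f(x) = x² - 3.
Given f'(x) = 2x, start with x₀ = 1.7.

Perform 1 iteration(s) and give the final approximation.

f(x) = x² - 3
f'(x) = 2x
x₀ = 1.7

Newton-Raphson formula: x_{n+1} = x_n - f(x_n)/f'(x_n)

Iteration 1:
  f(1.700000) = -0.110000
  f'(1.700000) = 3.400000
  x_1 = 1.700000 - (-0.110000)/3.400000 = 1.732353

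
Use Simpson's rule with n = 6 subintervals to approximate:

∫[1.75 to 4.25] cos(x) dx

f(x) = cos(x)
a = 1.75, b = 4.25, n = 6
h = (b - a)/n = 0.416667

Simpson's rule: (h/3)[f(x₀) + 4f(x₁) + 2f(x₂) + ... + f(xₙ)]

x_0 = 1.7500, f(x_0) = -0.178246, coefficient = 1
x_1 = 2.1667, f(x_1) = -0.561229, coefficient = 4
x_2 = 2.5833, f(x_2) = -0.848178, coefficient = 2
x_3 = 3.0000, f(x_3) = -0.989992, coefficient = 4
x_4 = 3.4167, f(x_4) = -0.962405, coefficient = 2
x_5 = 3.8333, f(x_5) = -0.770137, coefficient = 4
x_6 = 4.2500, f(x_6) = -0.446087, coefficient = 1

I ≈ (0.416667/3) × -13.530935 = -1.879297
Exact value: -1.878975
Error: 0.000321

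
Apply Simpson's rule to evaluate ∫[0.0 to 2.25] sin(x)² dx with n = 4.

f(x) = sin(x)²
a = 0.0, b = 2.25, n = 4
h = (b - a)/n = 0.562500

Simpson's rule: (h/3)[f(x₀) + 4f(x₁) + 2f(x₂) + ... + f(xₙ)]

x_0 = 0.0000, f(x_0) = 0.000000, coefficient = 1
x_1 = 0.5625, f(x_1) = 0.284412, coefficient = 4
x_2 = 1.1250, f(x_2) = 0.814087, coefficient = 2
x_3 = 1.6875, f(x_3) = 0.986442, coefficient = 4
x_4 = 2.2500, f(x_4) = 0.605398, coefficient = 1

I ≈ (0.562500/3) × 7.316986 = 1.371935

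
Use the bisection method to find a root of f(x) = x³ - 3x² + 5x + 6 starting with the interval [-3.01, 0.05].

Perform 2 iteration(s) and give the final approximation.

f(x) = x³ - 3x² + 5x + 6
Initial interval: [-3.01, 0.05]

Iteration 1:
  c_1 = (-3.010000 + 0.050000)/2 = -1.480000
  f(c_1) = f(-1.480000) = -11.212992
  f(a) × f(c) ≥ 0, new interval: [-1.480000, 0.050000]
Iteration 2:
  c_2 = (-1.480000 + 0.050000)/2 = -0.715000
  f(c_2) = f(-0.715000) = 0.525799
  f(a) × f(c) < 0, new interval: [-1.480000, -0.715000]

After 2 iteration(s), the approximation is c_2 = -0.715000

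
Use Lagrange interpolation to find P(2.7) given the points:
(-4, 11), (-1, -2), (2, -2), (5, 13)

Lagrange interpolation formula:
P(x) = Σ yᵢ × Lᵢ(x)
where Lᵢ(x) = Π_{j≠i} (x - xⱼ)/(xᵢ - xⱼ)

L_0(2.7) = (2.7 - (-1))/(-4 - (-1)) × (2.7 - 2)/(-4 - 2) × (2.7 - 5)/(-4 - 5) = 0.036772
L_1(2.7) = (2.7 - (-4))/(-1 - (-4)) × (2.7 - 2)/(-1 - 2) × (2.7 - 5)/(-1 - 5) = -0.199759
L_2(2.7) = (2.7 - (-4))/(2 - (-4)) × (2.7 - (-1))/(2 - (-1)) × (2.7 - 5)/(2 - 5) = 1.055870
L_3(2.7) = (2.7 - (-4))/(5 - (-4)) × (2.7 - (-1))/(5 - (-1)) × (2.7 - 2)/(5 - 2) = 0.107117

P(2.7) = 11×L_0(2.7) + (-2)×L_1(2.7) + (-2)×L_2(2.7) + 13×L_3(2.7)
P(2.7) = 0.084790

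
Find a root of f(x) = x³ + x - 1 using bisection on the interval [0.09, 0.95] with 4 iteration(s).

f(x) = x³ + x - 1
Initial interval: [0.09, 0.95]

Iteration 1:
  c_1 = (0.090000 + 0.950000)/2 = 0.520000
  f(c_1) = f(0.520000) = -0.339392
  f(a) × f(c) ≥ 0, new interval: [0.520000, 0.950000]
Iteration 2:
  c_2 = (0.520000 + 0.950000)/2 = 0.735000
  f(c_2) = f(0.735000) = 0.132065
  f(a) × f(c) < 0, new interval: [0.520000, 0.735000]
Iteration 3:
  c_3 = (0.520000 + 0.735000)/2 = 0.627500
  f(c_3) = f(0.627500) = -0.125418
  f(a) × f(c) ≥ 0, new interval: [0.627500, 0.735000]
Iteration 4:
  c_4 = (0.627500 + 0.735000)/2 = 0.681250
  f(c_4) = f(0.681250) = -0.002581
  f(a) × f(c) ≥ 0, new interval: [0.681250, 0.735000]

After 4 iteration(s), the approximation is c_4 = 0.681250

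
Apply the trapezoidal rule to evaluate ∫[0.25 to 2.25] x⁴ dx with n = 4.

f(x) = x⁴
a = 0.25, b = 2.25, n = 4
h = (b - a)/n = 0.500000

Trapezoidal rule: (h/2)[f(x₀) + 2f(x₁) + 2f(x₂) + ... + f(xₙ)]

x_0 = 0.2500, f(x_0) = 0.003906, coefficient = 1
x_1 = 0.7500, f(x_1) = 0.316406, coefficient = 2
x_2 = 1.2500, f(x_2) = 2.441406, coefficient = 2
x_3 = 1.7500, f(x_3) = 9.378906, coefficient = 2
x_4 = 2.2500, f(x_4) = 25.628906, coefficient = 1

I ≈ (0.500000/2) × 49.906250 = 12.476562
Exact value: 11.532812
Error: 0.943750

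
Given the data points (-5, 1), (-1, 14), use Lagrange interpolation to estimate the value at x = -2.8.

Lagrange interpolation formula:
P(x) = Σ yᵢ × Lᵢ(x)
where Lᵢ(x) = Π_{j≠i} (x - xⱼ)/(xᵢ - xⱼ)

L_0(-2.8) = (-2.8 - (-1))/(-5 - (-1)) = 0.450000
L_1(-2.8) = (-2.8 - (-5))/(-1 - (-5)) = 0.550000

P(-2.8) = 1×L_0(-2.8) + 14×L_1(-2.8)
P(-2.8) = 8.150000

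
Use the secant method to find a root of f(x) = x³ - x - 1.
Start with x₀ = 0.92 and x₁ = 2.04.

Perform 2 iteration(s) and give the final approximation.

f(x) = x³ - x - 1
x₀ = 0.92, x₁ = 2.04

Secant formula: x_{n+1} = x_n - f(x_n)(x_n - x_{n-1})/(f(x_n) - f(x_{n-1}))

Iteration 1:
  f(0.920000) = -1.141312
  f(2.040000) = 5.449664
  x_2 = 2.040000 - 5.449664×(2.040000 - 0.920000)/(5.449664 - (-1.141312))
       = 1.113942
Iteration 2:
  f(2.040000) = 5.449664
  f(1.113942) = -0.731687
  x_3 = 1.113942 - (-0.731687)×(1.113942 - 2.040000)/(-0.731687 - 5.449664)
       = 1.223560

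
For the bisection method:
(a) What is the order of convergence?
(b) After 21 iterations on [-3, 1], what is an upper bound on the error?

(a) Bisection has linear (order 1) convergence; the error is halved each step.

(b) Error bound = (b-a)/2^n = (1 - (-3))/2^{21}
    = 4/2^{21}

(a) 1 (linear); (b) error ≤ 1.91e-06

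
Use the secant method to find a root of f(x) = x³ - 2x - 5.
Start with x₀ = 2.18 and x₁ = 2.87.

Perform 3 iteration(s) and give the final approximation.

f(x) = x³ - 2x - 5
x₀ = 2.18, x₁ = 2.87

Secant formula: x_{n+1} = x_n - f(x_n)(x_n - x_{n-1})/(f(x_n) - f(x_{n-1}))

Iteration 1:
  f(2.180000) = 1.000232
  f(2.870000) = 12.899903
  x_2 = 2.870000 - 12.899903×(2.870000 - 2.180000)/(12.899903 - 1.000232)
       = 2.122002
Iteration 2:
  f(2.870000) = 12.899903
  f(2.122002) = 0.311140
  x_3 = 2.122002 - 0.311140×(2.122002 - 2.870000)/(0.311140 - 12.899903)
       = 2.103514
Iteration 3:
  f(2.122002) = 0.311140
  f(2.103514) = 0.100545
  x_4 = 2.103514 - 0.100545×(2.103514 - 2.122002)/(0.100545 - 0.311140)
       = 2.094688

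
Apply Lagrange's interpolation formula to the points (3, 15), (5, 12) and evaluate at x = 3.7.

Lagrange interpolation formula:
P(x) = Σ yᵢ × Lᵢ(x)
where Lᵢ(x) = Π_{j≠i} (x - xⱼ)/(xᵢ - xⱼ)

L_0(3.7) = (3.7 - 5)/(3 - 5) = 0.650000
L_1(3.7) = (3.7 - 3)/(5 - 3) = 0.350000

P(3.7) = 15×L_0(3.7) + 12×L_1(3.7)
P(3.7) = 13.950000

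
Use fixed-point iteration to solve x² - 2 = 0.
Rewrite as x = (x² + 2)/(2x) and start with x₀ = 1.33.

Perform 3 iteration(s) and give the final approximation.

Equation: x² - 2 = 0
Fixed-point form: x = (x² + 2)/(2x)
x₀ = 1.33

x_1 = g(1.330000) = 1.416880
x_2 = g(1.416880) = 1.414216
x_3 = g(1.414216) = 1.414214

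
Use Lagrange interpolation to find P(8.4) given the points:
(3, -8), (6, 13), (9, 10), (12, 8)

Lagrange interpolation formula:
P(x) = Σ yᵢ × Lᵢ(x)
where Lᵢ(x) = Π_{j≠i} (x - xⱼ)/(xᵢ - xⱼ)

L_0(8.4) = (8.4 - 6)/(3 - 6) × (8.4 - 9)/(3 - 9) × (8.4 - 12)/(3 - 12) = -0.032000
L_1(8.4) = (8.4 - 3)/(6 - 3) × (8.4 - 9)/(6 - 9) × (8.4 - 12)/(6 - 12) = 0.216000
L_2(8.4) = (8.4 - 3)/(9 - 3) × (8.4 - 6)/(9 - 6) × (8.4 - 12)/(9 - 12) = 0.864000
L_3(8.4) = (8.4 - 3)/(12 - 3) × (8.4 - 6)/(12 - 6) × (8.4 - 9)/(12 - 9) = -0.048000

P(8.4) = (-8)×L_0(8.4) + 13×L_1(8.4) + 10×L_2(8.4) + 8×L_3(8.4)
P(8.4) = 11.320000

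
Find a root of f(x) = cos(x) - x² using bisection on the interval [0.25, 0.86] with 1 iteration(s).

f(x) = cos(x) - x²
Initial interval: [0.25, 0.86]

Iteration 1:
  c_1 = (0.250000 + 0.860000)/2 = 0.555000
  f(c_1) = f(0.555000) = 0.541875
  f(a) × f(c) ≥ 0, new interval: [0.555000, 0.860000]

After 1 iteration(s), the approximation is c_1 = 0.555000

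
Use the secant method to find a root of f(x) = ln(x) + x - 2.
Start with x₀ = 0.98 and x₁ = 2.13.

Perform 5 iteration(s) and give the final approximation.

f(x) = ln(x) + x - 2
x₀ = 0.98, x₁ = 2.13

Secant formula: x_{n+1} = x_n - f(x_n)(x_n - x_{n-1})/(f(x_n) - f(x_{n-1}))

Iteration 1:
  f(0.980000) = -1.040203
  f(2.130000) = 0.886122
  x_2 = 2.130000 - 0.886122×(2.130000 - 0.980000)/(0.886122 - (-1.040203))
       = 1.600992
Iteration 2:
  f(2.130000) = 0.886122
  f(1.600992) = 0.071616
  x_3 = 1.600992 - 0.071616×(1.600992 - 2.130000)/(0.071616 - 0.886122)
       = 1.554479
Iteration 3:
  f(1.600992) = 0.071616
  f(1.554479) = -0.004381
  x_4 = 1.554479 - (-0.004381)×(1.554479 - 1.600992)/(-0.004381 - 0.071616)
       = 1.557160
Iteration 4:
  f(1.554479) = -0.004381
  f(1.557160) = 0.000024
  x_5 = 1.557160 - 0.000024×(1.557160 - 1.554479)/(0.000024 - (-0.004381))
       = 1.557146
Iteration 5:
  f(1.557160) = 0.000024
  f(1.557146) = 0.000000
  x_6 = 1.557146 - 0.000000×(1.557146 - 1.557160)/(0.000000 - 0.000024)
       = 1.557146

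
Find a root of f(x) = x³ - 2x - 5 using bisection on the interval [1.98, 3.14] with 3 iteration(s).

f(x) = x³ - 2x - 5
Initial interval: [1.98, 3.14]

Iteration 1:
  c_1 = (1.980000 + 3.140000)/2 = 2.560000
  f(c_1) = f(2.560000) = 6.657216
  f(a) × f(c) < 0, new interval: [1.980000, 2.560000]
Iteration 2:
  c_2 = (1.980000 + 2.560000)/2 = 2.270000
  f(c_2) = f(2.270000) = 2.157083
  f(a) × f(c) < 0, new interval: [1.980000, 2.270000]
Iteration 3:
  c_3 = (1.980000 + 2.270000)/2 = 2.125000
  f(c_3) = f(2.125000) = 0.345703
  f(a) × f(c) < 0, new interval: [1.980000, 2.125000]

After 3 iteration(s), the approximation is c_3 = 2.125000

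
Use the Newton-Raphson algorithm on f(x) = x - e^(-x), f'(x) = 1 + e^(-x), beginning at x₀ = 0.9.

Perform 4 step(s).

f(x) = x - e^(-x)
f'(x) = 1 + e^(-x)
x₀ = 0.9

Newton-Raphson formula: x_{n+1} = x_n - f(x_n)/f'(x_n)

Iteration 1:
  f(0.900000) = 0.493430
  f'(0.900000) = 1.406570
  x_1 = 0.900000 - 0.493430/1.406570 = 0.549196
Iteration 2:
  f(0.549196) = -0.028218
  f'(0.549196) = 1.577414
  x_2 = 0.549196 - (-0.028218)/1.577414 = 0.567085
Iteration 3:
  f(0.567085) = -0.000092
  f'(0.567085) = 1.567177
  x_3 = 0.567085 - (-0.000092)/1.567177 = 0.567143
Iteration 4:
  f(0.567143) = 0.000000
  f'(0.567143) = 1.567143
  x_4 = 0.567143 - 0.000000/1.567143 = 0.567143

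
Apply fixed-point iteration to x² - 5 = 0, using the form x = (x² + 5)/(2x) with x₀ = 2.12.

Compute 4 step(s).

Equation: x² - 5 = 0
Fixed-point form: x = (x² + 5)/(2x)
x₀ = 2.12

x_1 = g(2.120000) = 2.239245
x_2 = g(2.239245) = 2.236070
x_3 = g(2.236070) = 2.236068
x_4 = g(2.236068) = 2.236068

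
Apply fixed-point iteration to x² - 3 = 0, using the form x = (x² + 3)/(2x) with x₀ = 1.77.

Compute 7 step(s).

Equation: x² - 3 = 0
Fixed-point form: x = (x² + 3)/(2x)
x₀ = 1.77

x_1 = g(1.770000) = 1.732458
x_2 = g(1.732458) = 1.732051
x_3 = g(1.732051) = 1.732051
x_4 = g(1.732051) = 1.732051
x_5 = g(1.732051) = 1.732051
x_6 = g(1.732051) = 1.732051
x_7 = g(1.732051) = 1.732051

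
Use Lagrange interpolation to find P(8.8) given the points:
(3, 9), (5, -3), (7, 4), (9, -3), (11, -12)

Lagrange interpolation formula:
P(x) = Σ yᵢ × Lᵢ(x)
where Lᵢ(x) = Π_{j≠i} (x - xⱼ)/(xᵢ - xⱼ)

L_0(8.8) = (8.8 - 5)/(3 - 5) × (8.8 - 7)/(3 - 7) × (8.8 - 9)/(3 - 9) × (8.8 - 11)/(3 - 11) = 0.007837
L_1(8.8) = (8.8 - 3)/(5 - 3) × (8.8 - 7)/(5 - 7) × (8.8 - 9)/(5 - 9) × (8.8 - 11)/(5 - 11) = -0.047850
L_2(8.8) = (8.8 - 3)/(7 - 3) × (8.8 - 5)/(7 - 5) × (8.8 - 9)/(7 - 9) × (8.8 - 11)/(7 - 11) = 0.151525
L_3(8.8) = (8.8 - 3)/(9 - 3) × (8.8 - 5)/(9 - 5) × (8.8 - 7)/(9 - 7) × (8.8 - 11)/(9 - 11) = 0.909150
L_4(8.8) = (8.8 - 3)/(11 - 3) × (8.8 - 5)/(11 - 5) × (8.8 - 7)/(11 - 7) × (8.8 - 9)/(11 - 9) = -0.020662

P(8.8) = 9×L_0(8.8) + (-3)×L_1(8.8) + 4×L_2(8.8) + (-3)×L_3(8.8) + (-12)×L_4(8.8)
P(8.8) = -1.659313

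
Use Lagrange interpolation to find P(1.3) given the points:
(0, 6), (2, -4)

Lagrange interpolation formula:
P(x) = Σ yᵢ × Lᵢ(x)
where Lᵢ(x) = Π_{j≠i} (x - xⱼ)/(xᵢ - xⱼ)

L_0(1.3) = (1.3 - 2)/(0 - 2) = 0.350000
L_1(1.3) = (1.3 - 0)/(2 - 0) = 0.650000

P(1.3) = 6×L_0(1.3) + (-4)×L_1(1.3)
P(1.3) = -0.500000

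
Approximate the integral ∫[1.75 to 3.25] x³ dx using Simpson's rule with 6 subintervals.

f(x) = x³
a = 1.75, b = 3.25, n = 6
h = (b - a)/n = 0.250000

Simpson's rule: (h/3)[f(x₀) + 4f(x₁) + 2f(x₂) + ... + f(xₙ)]

x_0 = 1.7500, f(x_0) = 5.359375, coefficient = 1
x_1 = 2.0000, f(x_1) = 8.000000, coefficient = 4
x_2 = 2.2500, f(x_2) = 11.390625, coefficient = 2
x_3 = 2.5000, f(x_3) = 15.625000, coefficient = 4
x_4 = 2.7500, f(x_4) = 20.796875, coefficient = 2
x_5 = 3.0000, f(x_5) = 27.000000, coefficient = 4
x_6 = 3.2500, f(x_6) = 34.328125, coefficient = 1

I ≈ (0.250000/3) × 306.562500 = 25.546875
Exact value: 25.546875
Error: 0.000000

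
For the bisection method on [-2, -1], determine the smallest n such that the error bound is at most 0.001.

We need (b-a)/2^n ≤ 0.001
(-1 - (-2))/2^n ≤ 0.001
1/2^n ≤ 0.001
2^n ≥ 1000
n ≥ log₂(1000) = 9.97
n ≥ 10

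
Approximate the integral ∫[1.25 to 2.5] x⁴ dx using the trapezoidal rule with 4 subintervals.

f(x) = x⁴
a = 1.25, b = 2.5, n = 4
h = (b - a)/n = 0.312500

Trapezoidal rule: (h/2)[f(x₀) + 2f(x₁) + 2f(x₂) + ... + f(xₙ)]

x_0 = 1.2500, f(x_0) = 2.441406, coefficient = 1
x_1 = 1.5625, f(x_1) = 5.960464, coefficient = 2
x_2 = 1.8750, f(x_2) = 12.359619, coefficient = 2
x_3 = 2.1875, f(x_3) = 22.897720, coefficient = 2
x_4 = 2.5000, f(x_4) = 39.062500, coefficient = 1

I ≈ (0.312500/2) × 123.939514 = 19.365549
Exact value: 18.920898
Error: 0.444651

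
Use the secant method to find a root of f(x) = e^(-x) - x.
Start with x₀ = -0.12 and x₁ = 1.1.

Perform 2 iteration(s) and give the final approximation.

f(x) = e^(-x) - x
x₀ = -0.12, x₁ = 1.1

Secant formula: x_{n+1} = x_n - f(x_n)(x_n - x_{n-1})/(f(x_n) - f(x_{n-1}))

Iteration 1:
  f(-0.120000) = 1.247497
  f(1.100000) = -0.767129
  x_2 = 1.100000 - (-0.767129)×(1.100000 - (-0.120000))/(-0.767129 - 1.247497)
       = 0.635449
Iteration 2:
  f(1.100000) = -0.767129
  f(0.635449) = -0.105751
  x_3 = 0.635449 - (-0.105751)×(0.635449 - 1.100000)/(-0.105751 - (-0.767129))
       = 0.561169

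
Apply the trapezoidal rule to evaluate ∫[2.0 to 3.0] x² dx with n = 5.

f(x) = x²
a = 2.0, b = 3.0, n = 5
h = (b - a)/n = 0.200000

Trapezoidal rule: (h/2)[f(x₀) + 2f(x₁) + 2f(x₂) + ... + f(xₙ)]

x_0 = 2.0000, f(x_0) = 4.000000, coefficient = 1
x_1 = 2.2000, f(x_1) = 4.840000, coefficient = 2
x_2 = 2.4000, f(x_2) = 5.760000, coefficient = 2
x_3 = 2.6000, f(x_3) = 6.760000, coefficient = 2
x_4 = 2.8000, f(x_4) = 7.840000, coefficient = 2
x_5 = 3.0000, f(x_5) = 9.000000, coefficient = 1

I ≈ (0.200000/2) × 63.400000 = 6.340000
Exact value: 6.333333
Error: 0.006667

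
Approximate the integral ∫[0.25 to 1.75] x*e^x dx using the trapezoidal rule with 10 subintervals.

f(x) = x*e^x
a = 0.25, b = 1.75, n = 10
h = (b - a)/n = 0.150000

Trapezoidal rule: (h/2)[f(x₀) + 2f(x₁) + 2f(x₂) + ... + f(xₙ)]

x_0 = 0.2500, f(x_0) = 0.321006, coefficient = 1
x_1 = 0.4000, f(x_1) = 0.596730, coefficient = 2
x_2 = 0.5500, f(x_2) = 0.953289, coefficient = 2
x_3 = 0.7000, f(x_3) = 1.409627, coefficient = 2
x_4 = 0.8500, f(x_4) = 1.988700, coefficient = 2
x_5 = 1.0000, f(x_5) = 2.718282, coefficient = 2
x_6 = 1.1500, f(x_6) = 3.631922, coefficient = 2
x_7 = 1.3000, f(x_7) = 4.770086, coefficient = 2
x_8 = 1.4500, f(x_8) = 6.181516, coefficient = 2
x_9 = 1.6000, f(x_9) = 7.924852, coefficient = 2
x_10 = 1.7500, f(x_10) = 10.070555, coefficient = 1

I ≈ (0.150000/2) × 70.741567 = 5.305618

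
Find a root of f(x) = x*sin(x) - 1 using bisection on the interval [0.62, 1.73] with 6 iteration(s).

f(x) = x*sin(x) - 1
Initial interval: [0.62, 1.73]

Iteration 1:
  c_1 = (0.620000 + 1.730000)/2 = 1.175000
  f(c_1) = f(1.175000) = 0.084161
  f(a) × f(c) < 0, new interval: [0.620000, 1.175000]
Iteration 2:
  c_2 = (0.620000 + 1.175000)/2 = 0.897500
  f(c_2) = f(0.897500) = -0.298361
  f(a) × f(c) ≥ 0, new interval: [0.897500, 1.175000]
Iteration 3:
  c_3 = (0.897500 + 1.175000)/2 = 1.036250
  f(c_3) = f(1.036250) = -0.108307
  f(a) × f(c) ≥ 0, new interval: [1.036250, 1.175000]
Iteration 4:
  c_4 = (1.036250 + 1.175000)/2 = 1.105625
  f(c_4) = f(1.105625) = -0.011853
  f(a) × f(c) ≥ 0, new interval: [1.105625, 1.175000]
Iteration 5:
  c_5 = (1.105625 + 1.175000)/2 = 1.140312
  f(c_5) = f(1.140312) = 0.036275
  f(a) × f(c) < 0, new interval: [1.105625, 1.140312]
Iteration 6:
  c_6 = (1.105625 + 1.140312)/2 = 1.122969
  f(c_6) = f(1.122969) = 0.012233
  f(a) × f(c) < 0, new interval: [1.105625, 1.122969]

After 6 iteration(s), the approximation is c_6 = 1.122969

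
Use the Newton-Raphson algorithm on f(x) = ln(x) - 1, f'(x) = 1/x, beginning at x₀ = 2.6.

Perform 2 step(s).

f(x) = ln(x) - 1
f'(x) = 1/x
x₀ = 2.6

Newton-Raphson formula: x_{n+1} = x_n - f(x_n)/f'(x_n)

Iteration 1:
  f(2.600000) = -0.044489
  f'(2.600000) = 0.384615
  x_1 = 2.600000 - (-0.044489)/0.384615 = 2.715670
Iteration 2:
  f(2.715670) = -0.000961
  f'(2.715670) = 0.368233
  x_2 = 2.715670 - (-0.000961)/0.368233 = 2.718281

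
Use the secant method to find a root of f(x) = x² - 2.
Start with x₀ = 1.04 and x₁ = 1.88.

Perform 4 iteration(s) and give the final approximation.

f(x) = x² - 2
x₀ = 1.04, x₁ = 1.88

Secant formula: x_{n+1} = x_n - f(x_n)(x_n - x_{n-1})/(f(x_n) - f(x_{n-1}))

Iteration 1:
  f(1.040000) = -0.918400
  f(1.880000) = 1.534400
  x_2 = 1.880000 - 1.534400×(1.880000 - 1.040000)/(1.534400 - (-0.918400))
       = 1.354521
Iteration 2:
  f(1.880000) = 1.534400
  f(1.354521) = -0.165274
  x_3 = 1.354521 - (-0.165274)×(1.354521 - 1.880000)/(-0.165274 - 1.534400)
       = 1.405617
Iteration 3:
  f(1.354521) = -0.165274
  f(1.405617) = -0.024239
  x_4 = 1.405617 - (-0.024239)×(1.405617 - 1.354521)/(-0.024239 - (-0.165274))
       = 1.414399
Iteration 4:
  f(1.405617) = -0.024239
  f(1.414399) = 0.000526
  x_5 = 1.414399 - 0.000526×(1.414399 - 1.405617)/(0.000526 - (-0.024239))
       = 1.414213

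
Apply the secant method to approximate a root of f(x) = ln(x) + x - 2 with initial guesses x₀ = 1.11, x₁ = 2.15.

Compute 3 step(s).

f(x) = ln(x) + x - 2
x₀ = 1.11, x₁ = 2.15

Secant formula: x_{n+1} = x_n - f(x_n)(x_n - x_{n-1})/(f(x_n) - f(x_{n-1}))

Iteration 1:
  f(1.110000) = -0.785640
  f(2.150000) = 0.915468
  x_2 = 2.150000 - 0.915468×(2.150000 - 1.110000)/(0.915468 - (-0.785640))
       = 1.590314
Iteration 2:
  f(2.150000) = 0.915468
  f(1.590314) = 0.054245
  x_3 = 1.590314 - 0.054245×(1.590314 - 2.150000)/(0.054245 - 0.915468)
       = 1.555061
Iteration 3:
  f(1.590314) = 0.054245
  f(1.555061) = -0.003424
  x_4 = 1.555061 - (-0.003424)×(1.555061 - 1.590314)/(-0.003424 - 0.054245)
       = 1.557154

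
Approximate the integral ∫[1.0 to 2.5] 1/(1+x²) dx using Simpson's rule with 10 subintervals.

f(x) = 1/(1+x²)
a = 1.0, b = 2.5, n = 10
h = (b - a)/n = 0.150000

Simpson's rule: (h/3)[f(x₀) + 4f(x₁) + 2f(x₂) + ... + f(xₙ)]

x_0 = 1.0000, f(x_0) = 0.500000, coefficient = 1
x_1 = 1.1500, f(x_1) = 0.430571, coefficient = 4
x_2 = 1.3000, f(x_2) = 0.371747, coefficient = 2
x_3 = 1.4500, f(x_3) = 0.322321, coefficient = 4
x_4 = 1.6000, f(x_4) = 0.280899, coefficient = 2
x_5 = 1.7500, f(x_5) = 0.246154, coefficient = 4
x_6 = 1.9000, f(x_6) = 0.216920, coefficient = 2
x_7 = 2.0500, f(x_7) = 0.192215, coefficient = 4
x_8 = 2.2000, f(x_8) = 0.171233, coefficient = 2
x_9 = 2.3500, f(x_9) = 0.153315, coefficient = 4
x_10 = 2.5000, f(x_10) = 0.137931, coefficient = 1

I ≈ (0.150000/3) × 8.097832 = 0.404892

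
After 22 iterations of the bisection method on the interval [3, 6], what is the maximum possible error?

Bisection error bound: |error| ≤ (b-a)/2^n
|error| ≤ (6 - 3)/2^22 = 3/2^22
|error| ≤ 0.0000007153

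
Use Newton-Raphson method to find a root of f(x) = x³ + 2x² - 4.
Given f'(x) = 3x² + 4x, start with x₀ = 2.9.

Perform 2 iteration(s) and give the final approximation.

f(x) = x³ + 2x² - 4
f'(x) = 3x² + 4x
x₀ = 2.9

Newton-Raphson formula: x_{n+1} = x_n - f(x_n)/f'(x_n)

Iteration 1:
  f(2.900000) = 37.209000
  f'(2.900000) = 36.830000
  x_1 = 2.900000 - 37.209000/36.830000 = 1.889709
Iteration 2:
  f(1.889709) = 9.890160
  f'(1.889709) = 18.271844
  x_2 = 1.889709 - 9.890160/18.271844 = 1.348431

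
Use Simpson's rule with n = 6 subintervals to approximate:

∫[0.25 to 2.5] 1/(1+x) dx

f(x) = 1/(1+x)
a = 0.25, b = 2.5, n = 6
h = (b - a)/n = 0.375000

Simpson's rule: (h/3)[f(x₀) + 4f(x₁) + 2f(x₂) + ... + f(xₙ)]

x_0 = 0.2500, f(x_0) = 0.800000, coefficient = 1
x_1 = 0.6250, f(x_1) = 0.615385, coefficient = 4
x_2 = 1.0000, f(x_2) = 0.500000, coefficient = 2
x_3 = 1.3750, f(x_3) = 0.421053, coefficient = 4
x_4 = 1.7500, f(x_4) = 0.363636, coefficient = 2
x_5 = 2.1250, f(x_5) = 0.320000, coefficient = 4
x_6 = 2.5000, f(x_6) = 0.285714, coefficient = 1

I ≈ (0.375000/3) × 8.238736 = 1.029842
Exact value: 1.029619
Error: 0.000223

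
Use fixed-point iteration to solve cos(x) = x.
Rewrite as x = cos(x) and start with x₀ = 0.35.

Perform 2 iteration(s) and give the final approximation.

Equation: cos(x) = x
Fixed-point form: x = cos(x)
x₀ = 0.35

x_1 = g(0.350000) = 0.939373
x_2 = g(0.939373) = 0.590294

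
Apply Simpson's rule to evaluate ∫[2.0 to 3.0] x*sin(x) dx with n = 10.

f(x) = x*sin(x)
a = 2.0, b = 3.0, n = 10
h = (b - a)/n = 0.100000

Simpson's rule: (h/3)[f(x₀) + 4f(x₁) + 2f(x₂) + ... + f(xₙ)]

x_0 = 2.0000, f(x_0) = 1.818595, coefficient = 1
x_1 = 2.1000, f(x_1) = 1.812740, coefficient = 4
x_2 = 2.2000, f(x_2) = 1.778692, coefficient = 2
x_3 = 2.3000, f(x_3) = 1.715122, coefficient = 4
x_4 = 2.4000, f(x_4) = 1.621112, coefficient = 2
x_5 = 2.5000, f(x_5) = 1.496180, coefficient = 4
x_6 = 2.6000, f(x_6) = 1.340304, coefficient = 2
x_7 = 2.7000, f(x_7) = 1.153926, coefficient = 4
x_8 = 2.8000, f(x_8) = 0.937967, coefficient = 2
x_9 = 2.9000, f(x_9) = 0.693823, coefficient = 4
x_10 = 3.0000, f(x_10) = 0.423360, coefficient = 1

I ≈ (0.100000/3) × 41.085266 = 1.369509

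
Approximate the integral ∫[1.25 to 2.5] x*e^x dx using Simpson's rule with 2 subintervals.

f(x) = x*e^x
a = 1.25, b = 2.5, n = 2
h = (b - a)/n = 0.625000

Simpson's rule: (h/3)[f(x₀) + 4f(x₁) + 2f(x₂) + ... + f(xₙ)]

x_0 = 1.2500, f(x_0) = 4.362929, coefficient = 1
x_1 = 1.8750, f(x_1) = 12.226536, coefficient = 4
x_2 = 2.5000, f(x_2) = 30.456235, coefficient = 1

I ≈ (0.625000/3) × 83.725307 = 17.442772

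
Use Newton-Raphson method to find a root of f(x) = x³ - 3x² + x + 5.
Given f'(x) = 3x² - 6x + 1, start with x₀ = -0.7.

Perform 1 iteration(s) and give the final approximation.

f(x) = x³ - 3x² + x + 5
f'(x) = 3x² - 6x + 1
x₀ = -0.7

Newton-Raphson formula: x_{n+1} = x_n - f(x_n)/f'(x_n)

Iteration 1:
  f(-0.700000) = 2.487000
  f'(-0.700000) = 6.670000
  x_1 = -0.700000 - 2.487000/6.670000 = -1.072864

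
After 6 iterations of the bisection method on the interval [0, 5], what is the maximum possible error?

Bisection error bound: |error| ≤ (b-a)/2^n
|error| ≤ (5 - 0)/2^6 = 5/2^6
|error| ≤ 0.0781250000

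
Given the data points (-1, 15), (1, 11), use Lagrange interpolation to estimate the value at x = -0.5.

Lagrange interpolation formula:
P(x) = Σ yᵢ × Lᵢ(x)
where Lᵢ(x) = Π_{j≠i} (x - xⱼ)/(xᵢ - xⱼ)

L_0(-0.5) = (-0.5 - 1)/(-1 - 1) = 0.750000
L_1(-0.5) = (-0.5 - (-1))/(1 - (-1)) = 0.250000

P(-0.5) = 15×L_0(-0.5) + 11×L_1(-0.5)
P(-0.5) = 14.000000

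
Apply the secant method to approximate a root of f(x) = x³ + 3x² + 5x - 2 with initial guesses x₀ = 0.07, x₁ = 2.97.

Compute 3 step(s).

f(x) = x³ + 3x² + 5x - 2
x₀ = 0.07, x₁ = 2.97

Secant formula: x_{n+1} = x_n - f(x_n)(x_n - x_{n-1})/(f(x_n) - f(x_{n-1}))

Iteration 1:
  f(0.070000) = -1.634957
  f(2.970000) = 65.510773
  x_2 = 2.970000 - 65.510773×(2.970000 - 0.070000)/(65.510773 - (-1.634957))
       = 0.140613
Iteration 2:
  f(2.970000) = 65.510773
  f(0.140613) = -1.234838
  x_3 = 0.140613 - (-1.234838)×(0.140613 - 2.970000)/(-1.234838 - 65.510773)
       = 0.192959
Iteration 3:
  f(0.140613) = -1.234838
  f(0.192959) = -0.916323
  x_4 = 0.192959 - (-0.916323)×(0.192959 - 0.140613)/(-0.916323 - (-1.234838))
       = 0.343549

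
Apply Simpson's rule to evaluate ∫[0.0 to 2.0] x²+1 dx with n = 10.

f(x) = x²+1
a = 0.0, b = 2.0, n = 10
h = (b - a)/n = 0.200000

Simpson's rule: (h/3)[f(x₀) + 4f(x₁) + 2f(x₂) + ... + f(xₙ)]

x_0 = 0.0000, f(x_0) = 1.000000, coefficient = 1
x_1 = 0.2000, f(x_1) = 1.040000, coefficient = 4
x_2 = 0.4000, f(x_2) = 1.160000, coefficient = 2
x_3 = 0.6000, f(x_3) = 1.360000, coefficient = 4
x_4 = 0.8000, f(x_4) = 1.640000, coefficient = 2
x_5 = 1.0000, f(x_5) = 2.000000, coefficient = 4
x_6 = 1.2000, f(x_6) = 2.440000, coefficient = 2
x_7 = 1.4000, f(x_7) = 2.960000, coefficient = 4
x_8 = 1.6000, f(x_8) = 3.560000, coefficient = 2
x_9 = 1.8000, f(x_9) = 4.240000, coefficient = 4
x_10 = 2.0000, f(x_10) = 5.000000, coefficient = 1

I ≈ (0.200000/3) × 70.000000 = 4.666667
Exact value: 4.666667
Error: 0.000000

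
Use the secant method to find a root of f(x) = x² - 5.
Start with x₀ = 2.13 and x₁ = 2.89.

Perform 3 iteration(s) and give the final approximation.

f(x) = x² - 5
x₀ = 2.13, x₁ = 2.89

Secant formula: x_{n+1} = x_n - f(x_n)(x_n - x_{n-1})/(f(x_n) - f(x_{n-1}))

Iteration 1:
  f(2.130000) = -0.463100
  f(2.890000) = 3.352100
  x_2 = 2.890000 - 3.352100×(2.890000 - 2.130000)/(3.352100 - (-0.463100))
       = 2.222251
Iteration 2:
  f(2.890000) = 3.352100
  f(2.222251) = -0.061601
  x_3 = 2.222251 - (-0.061601)×(2.222251 - 2.890000)/(-0.061601 - 3.352100)
       = 2.234301
Iteration 3:
  f(2.222251) = -0.061601
  f(2.234301) = -0.007901
  x_4 = 2.234301 - (-0.007901)×(2.234301 - 2.222251)/(-0.007901 - (-0.061601))
       = 2.236073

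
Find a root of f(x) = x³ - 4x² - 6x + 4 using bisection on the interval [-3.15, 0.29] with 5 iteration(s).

f(x) = x³ - 4x² - 6x + 4
Initial interval: [-3.15, 0.29]

Iteration 1:
  c_1 = (-3.150000 + 0.290000)/2 = -1.430000
  f(c_1) = f(-1.430000) = 1.476193
  f(a) × f(c) < 0, new interval: [-3.150000, -1.430000]
Iteration 2:
  c_2 = (-3.150000 + (-1.430000))/2 = -2.290000
  f(c_2) = f(-2.290000) = -15.245389
  f(a) × f(c) ≥ 0, new interval: [-2.290000, -1.430000]
Iteration 3:
  c_3 = (-2.290000 + (-1.430000))/2 = -1.860000
  f(c_3) = f(-1.860000) = -5.113256
  f(a) × f(c) ≥ 0, new interval: [-1.860000, -1.430000]
Iteration 4:
  c_4 = (-1.860000 + (-1.430000))/2 = -1.645000
  f(c_4) = f(-1.645000) = -1.405511
  f(a) × f(c) ≥ 0, new interval: [-1.645000, -1.430000]
Iteration 5:
  c_5 = (-1.645000 + (-1.430000))/2 = -1.537500
  f(c_5) = f(-1.537500) = 0.134869
  f(a) × f(c) < 0, new interval: [-1.645000, -1.537500]

After 5 iteration(s), the approximation is c_5 = -1.537500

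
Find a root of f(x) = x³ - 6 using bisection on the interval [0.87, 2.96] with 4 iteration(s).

f(x) = x³ - 6
Initial interval: [0.87, 2.96]

Iteration 1:
  c_1 = (0.870000 + 2.960000)/2 = 1.915000
  f(c_1) = f(1.915000) = 1.022736
  f(a) × f(c) < 0, new interval: [0.870000, 1.915000]
Iteration 2:
  c_2 = (0.870000 + 1.915000)/2 = 1.392500
  f(c_2) = f(1.392500) = -3.299864
  f(a) × f(c) ≥ 0, new interval: [1.392500, 1.915000]
Iteration 3:
  c_3 = (1.392500 + 1.915000)/2 = 1.653750
  f(c_3) = f(1.653750) = -1.477177
  f(a) × f(c) ≥ 0, new interval: [1.653750, 1.915000]
Iteration 4:
  c_4 = (1.653750 + 1.915000)/2 = 1.784375
  f(c_4) = f(1.784375) = -0.318560
  f(a) × f(c) ≥ 0, new interval: [1.784375, 1.915000]

After 4 iteration(s), the approximation is c_4 = 1.784375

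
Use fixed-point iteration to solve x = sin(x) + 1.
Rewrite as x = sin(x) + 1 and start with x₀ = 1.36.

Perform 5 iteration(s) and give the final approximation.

Equation: x = sin(x) + 1
Fixed-point form: x = sin(x) + 1
x₀ = 1.36

x_1 = g(1.360000) = 1.977865
x_2 = g(1.977865) = 1.918285
x_3 = g(1.918285) = 1.940231
x_4 = g(1.940231) = 1.932532
x_5 = g(1.932532) = 1.935284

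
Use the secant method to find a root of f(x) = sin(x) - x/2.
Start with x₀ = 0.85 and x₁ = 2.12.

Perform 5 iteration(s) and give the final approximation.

f(x) = sin(x) - x/2
x₀ = 0.85, x₁ = 2.12

Secant formula: x_{n+1} = x_n - f(x_n)(x_n - x_{n-1})/(f(x_n) - f(x_{n-1}))

Iteration 1:
  f(0.850000) = 0.326280
  f(2.120000) = -0.207060
  x_2 = 2.120000 - (-0.207060)×(2.120000 - 0.850000)/(-0.207060 - 0.326280)
       = 1.626946
Iteration 2:
  f(2.120000) = -0.207060
  f(1.626946) = 0.184951
  x_3 = 1.626946 - 0.184951×(1.626946 - 2.120000)/(0.184951 - (-0.207060))
       = 1.859569
Iteration 3:
  f(1.626946) = 0.184951
  f(1.859569) = 0.028809
  x_4 = 1.859569 - 0.028809×(1.859569 - 1.626946)/(0.028809 - 0.184951)
       = 1.902490
Iteration 4:
  f(1.859569) = 0.028809
  f(1.902490) = -0.005753
  x_5 = 1.902490 - (-0.005753)×(1.902490 - 1.859569)/(-0.005753 - 0.028809)
       = 1.895346
Iteration 5:
  f(1.902490) = -0.005753
  f(1.895346) = 0.000122
  x_6 = 1.895346 - 0.000122×(1.895346 - 1.902490)/(0.000122 - (-0.005753))
       = 1.895494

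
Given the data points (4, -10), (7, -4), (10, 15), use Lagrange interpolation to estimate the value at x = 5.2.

Lagrange interpolation formula:
P(x) = Σ yᵢ × Lᵢ(x)
where Lᵢ(x) = Π_{j≠i} (x - xⱼ)/(xᵢ - xⱼ)

L_0(5.2) = (5.2 - 7)/(4 - 7) × (5.2 - 10)/(4 - 10) = 0.480000
L_1(5.2) = (5.2 - 4)/(7 - 4) × (5.2 - 10)/(7 - 10) = 0.640000
L_2(5.2) = (5.2 - 4)/(10 - 4) × (5.2 - 7)/(10 - 7) = -0.120000

P(5.2) = (-10)×L_0(5.2) + (-4)×L_1(5.2) + 15×L_2(5.2)
P(5.2) = -9.160000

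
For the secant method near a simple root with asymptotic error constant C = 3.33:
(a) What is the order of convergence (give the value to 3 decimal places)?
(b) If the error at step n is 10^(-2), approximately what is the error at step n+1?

(a) Secant method has superlinear convergence with order φ = (1+√5)/2 ≈ 1.618.
    This means |e_{n+1}| ≈ C|e_n|^1.618.

(b) With |e_n| = 10^(-2) and C = 3.33:
    |e_{n+1}| ≈ 3.33 × (10^(-2))^1.618 = 3.33 × 10^(-3.24)

(a) ≈ 1.618 (golden ratio); (b) |e_{n+1}| ≈ 1.934e-03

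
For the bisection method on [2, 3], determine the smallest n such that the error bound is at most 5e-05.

We need (b-a)/2^n ≤ 5e-05
(3 - 2)/2^n ≤ 5e-05
1/2^n ≤ 5e-05
2^n ≥ 20000
n ≥ log₂(20000) = 14.29
n ≥ 15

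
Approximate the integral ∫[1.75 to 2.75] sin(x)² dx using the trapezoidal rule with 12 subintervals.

f(x) = sin(x)²
a = 1.75, b = 2.75, n = 12
h = (b - a)/n = 0.083333

Trapezoidal rule: (h/2)[f(x₀) + 2f(x₁) + 2f(x₂) + ... + f(xₙ)]

x_0 = 1.7500, f(x_0) = 0.968228, coefficient = 1
x_1 = 1.8333, f(x_1) = 0.932643, coefficient = 2
x_2 = 1.9167, f(x_2) = 0.885068, coefficient = 2
x_3 = 2.0000, f(x_3) = 0.826822, coefficient = 2
x_4 = 2.0833, f(x_4) = 0.759518, coefficient = 2
x_5 = 2.1667, f(x_5) = 0.685022, coefficient = 2
x_6 = 2.2500, f(x_6) = 0.605398, coefficient = 2
x_7 = 2.3333, f(x_7) = 0.522853, coefficient = 2
x_8 = 2.4167, f(x_8) = 0.439675, coefficient = 2
x_9 = 2.5000, f(x_9) = 0.358169, coefficient = 2
x_10 = 2.5833, f(x_10) = 0.280593, coefficient = 2
x_11 = 2.6667, f(x_11) = 0.209098, coefficient = 2
x_12 = 2.7500, f(x_12) = 0.145665, coefficient = 1

I ≈ (0.083333/2) × 14.123613 = 0.588484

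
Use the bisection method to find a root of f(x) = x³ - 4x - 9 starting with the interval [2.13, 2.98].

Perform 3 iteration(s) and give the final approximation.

f(x) = x³ - 4x - 9
Initial interval: [2.13, 2.98]

Iteration 1:
  c_1 = (2.130000 + 2.980000)/2 = 2.555000
  f(c_1) = f(2.555000) = -2.540896
  f(a) × f(c) ≥ 0, new interval: [2.555000, 2.980000]
Iteration 2:
  c_2 = (2.555000 + 2.980000)/2 = 2.767500
  f(c_2) = f(2.767500) = 1.126438
  f(a) × f(c) < 0, new interval: [2.555000, 2.767500]
Iteration 3:
  c_3 = (2.555000 + 2.767500)/2 = 2.661250
  f(c_3) = f(2.661250) = -0.797358
  f(a) × f(c) ≥ 0, new interval: [2.661250, 2.767500]

After 3 iteration(s), the approximation is c_3 = 2.661250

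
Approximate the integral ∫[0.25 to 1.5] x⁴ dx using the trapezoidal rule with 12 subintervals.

f(x) = x⁴
a = 0.25, b = 1.5, n = 12
h = (b - a)/n = 0.104167

Trapezoidal rule: (h/2)[f(x₀) + 2f(x₁) + 2f(x₂) + ... + f(xₙ)]

x_0 = 0.2500, f(x_0) = 0.003906, coefficient = 1
x_1 = 0.3542, f(x_1) = 0.015734, coefficient = 2
x_2 = 0.4583, f(x_2) = 0.044129, coefficient = 2
x_3 = 0.5625, f(x_3) = 0.100113, coefficient = 2
x_4 = 0.6667, f(x_4) = 0.197531, coefficient = 2
x_5 = 0.7708, f(x_5) = 0.353055, coefficient = 2
x_6 = 0.8750, f(x_6) = 0.586182, coefficient = 2
x_7 = 0.9792, f(x_7) = 0.919235, coefficient = 2
x_8 = 1.0833, f(x_8) = 1.377363, coefficient = 2
x_9 = 1.1875, f(x_9) = 1.988541, coefficient = 2
x_10 = 1.2917, f(x_10) = 2.783568, coefficient = 2
x_11 = 1.3958, f(x_11) = 3.796070, coefficient = 2
x_12 = 1.5000, f(x_12) = 5.062500, coefficient = 1

I ≈ (0.104167/2) × 29.389446 = 1.530700
Exact value: 1.518555
Error: 0.012146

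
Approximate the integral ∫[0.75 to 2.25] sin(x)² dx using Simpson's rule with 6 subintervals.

f(x) = sin(x)²
a = 0.75, b = 2.25, n = 6
h = (b - a)/n = 0.250000

Simpson's rule: (h/3)[f(x₀) + 4f(x₁) + 2f(x₂) + ... + f(xₙ)]

x_0 = 0.7500, f(x_0) = 0.464631, coefficient = 1
x_1 = 1.0000, f(x_1) = 0.708073, coefficient = 4
x_2 = 1.2500, f(x_2) = 0.900572, coefficient = 2
x_3 = 1.5000, f(x_3) = 0.994996, coefficient = 4
x_4 = 1.7500, f(x_4) = 0.968228, coefficient = 2
x_5 = 2.0000, f(x_5) = 0.826822, coefficient = 4
x_6 = 2.2500, f(x_6) = 0.605398, coefficient = 1

I ≈ (0.250000/3) × 14.927196 = 1.243933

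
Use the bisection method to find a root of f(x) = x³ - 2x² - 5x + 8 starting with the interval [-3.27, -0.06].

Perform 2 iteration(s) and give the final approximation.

f(x) = x³ - 2x² - 5x + 8
Initial interval: [-3.27, -0.06]

Iteration 1:
  c_1 = (-3.270000 + (-0.060000))/2 = -1.665000
  f(c_1) = f(-1.665000) = 6.164795
  f(a) × f(c) < 0, new interval: [-3.270000, -1.665000]
Iteration 2:
  c_2 = (-3.270000 + (-1.665000))/2 = -2.467500
  f(c_2) = f(-2.467500) = -6.863125
  f(a) × f(c) ≥ 0, new interval: [-2.467500, -1.665000]

After 2 iteration(s), the approximation is c_2 = -2.467500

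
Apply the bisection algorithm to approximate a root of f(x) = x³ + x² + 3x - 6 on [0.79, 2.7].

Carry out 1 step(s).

f(x) = x³ + x² + 3x - 6
Initial interval: [0.79, 2.7]

Iteration 1:
  c_1 = (0.790000 + 2.700000)/2 = 1.745000
  f(c_1) = f(1.745000) = 7.593594
  f(a) × f(c) < 0, new interval: [0.790000, 1.745000]

After 1 iteration(s), the approximation is c_1 = 1.745000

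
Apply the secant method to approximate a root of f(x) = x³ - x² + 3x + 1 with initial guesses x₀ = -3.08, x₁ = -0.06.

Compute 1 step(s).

f(x) = x³ - x² + 3x + 1
x₀ = -3.08, x₁ = -0.06

Secant formula: x_{n+1} = x_n - f(x_n)(x_n - x_{n-1})/(f(x_n) - f(x_{n-1}))

Iteration 1:
  f(-3.080000) = -46.944512
  f(-0.060000) = 0.816184
  x_2 = -0.060000 - 0.816184×(-0.060000 - (-3.080000))/(0.816184 - (-46.944512))
       = -0.111609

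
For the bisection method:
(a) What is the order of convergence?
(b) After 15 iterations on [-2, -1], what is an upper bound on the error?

(a) Bisection has linear (order 1) convergence; the error is halved each step.

(b) Error bound = (b-a)/2^n = (-1 - (-2))/2^{15}
    = 1/2^{15}

(a) 1 (linear); (b) error ≤ 3.05e-05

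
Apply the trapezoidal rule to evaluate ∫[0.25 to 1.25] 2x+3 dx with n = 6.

f(x) = 2x+3
a = 0.25, b = 1.25, n = 6
h = (b - a)/n = 0.166667

Trapezoidal rule: (h/2)[f(x₀) + 2f(x₁) + 2f(x₂) + ... + f(xₙ)]

x_0 = 0.2500, f(x_0) = 3.500000, coefficient = 1
x_1 = 0.4167, f(x_1) = 3.833333, coefficient = 2
x_2 = 0.5833, f(x_2) = 4.166667, coefficient = 2
x_3 = 0.7500, f(x_3) = 4.500000, coefficient = 2
x_4 = 0.9167, f(x_4) = 4.833333, coefficient = 2
x_5 = 1.0833, f(x_5) = 5.166667, coefficient = 2
x_6 = 1.2500, f(x_6) = 5.500000, coefficient = 1

I ≈ (0.166667/2) × 54.000000 = 4.500000
Exact value: 4.500000
Error: 0.000000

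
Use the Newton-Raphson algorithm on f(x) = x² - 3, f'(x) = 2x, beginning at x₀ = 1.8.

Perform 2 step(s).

f(x) = x² - 3
f'(x) = 2x
x₀ = 1.8

Newton-Raphson formula: x_{n+1} = x_n - f(x_n)/f'(x_n)

Iteration 1:
  f(1.800000) = 0.240000
  f'(1.800000) = 3.600000
  x_1 = 1.800000 - 0.240000/3.600000 = 1.733333
Iteration 2:
  f(1.733333) = 0.004444
  f'(1.733333) = 3.466667
  x_2 = 1.733333 - 0.004444/3.466667 = 1.732051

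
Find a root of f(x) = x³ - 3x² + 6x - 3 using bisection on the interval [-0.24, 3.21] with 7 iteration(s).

f(x) = x³ - 3x² + 6x - 3
Initial interval: [-0.24, 3.21]

Iteration 1:
  c_1 = (-0.240000 + 3.210000)/2 = 1.485000
  f(c_1) = f(1.485000) = 2.569084
  f(a) × f(c) < 0, new interval: [-0.240000, 1.485000]
Iteration 2:
  c_2 = (-0.240000 + 1.485000)/2 = 0.622500
  f(c_2) = f(0.622500) = -0.186296
  f(a) × f(c) ≥ 0, new interval: [0.622500, 1.485000]
Iteration 3:
  c_3 = (0.622500 + 1.485000)/2 = 1.053750
  f(c_3) = f(1.053750) = 1.161405
  f(a) × f(c) < 0, new interval: [0.622500, 1.053750]
Iteration 4:
  c_4 = (0.622500 + 1.053750)/2 = 0.838125
  f(c_4) = f(0.838125) = 0.510133
  f(a) × f(c) < 0, new interval: [0.622500, 0.838125]
Iteration 5:
  c_5 = (0.622500 + 0.838125)/2 = 0.730312
  f(c_5) = f(0.730312) = 0.171323
  f(a) × f(c) < 0, new interval: [0.622500, 0.730312]
Iteration 6:
  c_6 = (0.622500 + 0.730312)/2 = 0.676406
  f(c_6) = f(0.676406) = -0.004666
  f(a) × f(c) ≥ 0, new interval: [0.676406, 0.730312]
Iteration 7:
  c_7 = (0.676406 + 0.730312)/2 = 0.703359
  f(c_7) = f(0.703359) = 0.083975
  f(a) × f(c) < 0, new interval: [0.676406, 0.703359]

After 7 iteration(s), the approximation is c_7 = 0.703359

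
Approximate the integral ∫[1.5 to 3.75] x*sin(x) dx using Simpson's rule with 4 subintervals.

f(x) = x*sin(x)
a = 1.5, b = 3.75, n = 4
h = (b - a)/n = 0.562500

Simpson's rule: (h/3)[f(x₀) + 4f(x₁) + 2f(x₂) + ... + f(xₙ)]

x_0 = 1.5000, f(x_0) = 1.496242, coefficient = 1
x_1 = 2.0625, f(x_1) = 1.818155, coefficient = 4
x_2 = 2.6250, f(x_2) = 1.296541, coefficient = 2
x_3 = 3.1875, f(x_3) = -0.146278, coefficient = 4
x_4 = 3.7500, f(x_4) = -2.143355, coefficient = 1

I ≈ (0.562500/3) × 8.633477 = 1.618777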